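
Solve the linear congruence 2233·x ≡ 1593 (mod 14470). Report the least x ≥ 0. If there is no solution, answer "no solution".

First find gcd(2233, 14470):
14470 = 6×2233 + 1072
2233 = 2×1072 + 89
1072 = 12×89 + 4
89 = 22×4 + 1
4 = 4×1 + 0
gcd = 1, so a unique solution mod 14470 exists.
Back-substitute for the Bézout coefficients:
1 = 89 − 22·4
1 = −22·1072 + 265·89
1 = 265·2233 − 552·1072
1 = −552·14470 + 3577·2233
So 2233·(3577) ≡ 1 (mod 14470), giving 2233⁻¹ ≡ 3577.
x ≡ 2233⁻¹·1593 ≡ 3577·1593 ≡ 11451 (mod 14470).

11451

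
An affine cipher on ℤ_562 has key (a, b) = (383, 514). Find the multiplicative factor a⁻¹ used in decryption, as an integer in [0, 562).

Run Euclid on (562, 383):
562 = 1*383 + 179
383 = 2*179 + 25
179 = 7*25 + 4
25 = 6*4 + 1
4 = 4*1 + 0
gcd = 1, so the inverse exists. Back-substitute:
1 = 25 − 6·4
1 = −6·179 + 43·25
1 = 43·383 − 92·179
1 = −92·562 + 135·383
So 383·135 ≡ 1 (mod 562).

135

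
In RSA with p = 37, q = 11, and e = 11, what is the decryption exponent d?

131

φ(n) = (p−1)(q−1) = 36·10 = 360.
Need d with 11·d ≡ 1 (mod 360). Apply the extended Euclidean algorithm:
360 = 32×11 + 8
11 = 1×8 + 3
8 = 2×3 + 2
3 = 1×2 + 1
2 = 2×1 + 0
Back-substitute:
1 = 3 − 2
1 = −8 + 3·3
1 = 3·11 − 4·8
1 = −4·360 + 131·11
So 11·131 ≡ 1 (mod 360), hence d = 131.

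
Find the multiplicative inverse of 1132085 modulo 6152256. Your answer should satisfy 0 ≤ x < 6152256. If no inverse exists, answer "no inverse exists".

406301

Extended Euclidean algorithm:
6152256 = 5×1132085 + 491831
1132085 = 2×491831 + 148423
491831 = 3×148423 + 46562
148423 = 3×46562 + 8737
46562 = 5×8737 + 2877
8737 = 3×2877 + 106
2877 = 27×106 + 15
106 = 7×15 + 1
15 = 15×1 + 0
The gcd is 1. Working backward:
1 = 106 − 7·15
1 = −7·2877 + 190·106
1 = 190·8737 − 577·2877
1 = −577·46562 + 3075·8737
1 = 3075·148423 − 9802·46562
1 = −9802·491831 + 32481·148423
1 = 32481·1132085 − 74764·491831
1 = −74764·6152256 + 406301·1132085
So 1132085·406301 ≡ 1 (mod 6152256).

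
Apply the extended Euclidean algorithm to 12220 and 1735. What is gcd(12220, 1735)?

Apply Euclid's algorithm to 12220 and 1735:
12220 = 7*1735 + 75
1735 = 23*75 + 10
75 = 7*10 + 5
10 = 2*5 + 0
gcd(12220, 1735) = 5.
Express as a combination:
5 = 75 − 7·10
5 = −7·1735 + 162·75
5 = 162·12220 − 1141·1735
So 5 = (162)·12220 + (-1141)·1735.

5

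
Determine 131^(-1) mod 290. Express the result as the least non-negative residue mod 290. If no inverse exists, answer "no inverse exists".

Run Euclid on (290, 131):
290 = 2·131 + 28
131 = 4·28 + 19
28 = 1·19 + 9
19 = 2·9 + 1
9 = 9·1 + 0
The gcd is 1. Working backward:
1 = 19 − 2·9
1 = −2·28 + 3·19
1 = 3·131 − 14·28
1 = −14·290 + 31·131
So 131·31 ≡ 1 (mod 290).

31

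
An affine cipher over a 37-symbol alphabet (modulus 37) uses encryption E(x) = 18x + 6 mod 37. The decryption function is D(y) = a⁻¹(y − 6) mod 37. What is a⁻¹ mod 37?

Apply the Euclidean algorithm to 37 and 18:
37 = 2·18 + 1
18 = 18·1 + 0
The gcd is 1. Working backward:
1 = 37 − 2·18
Thus 18·(-2) ≡ 1 (mod 37); reducing, -2 mod 37 = 35.

35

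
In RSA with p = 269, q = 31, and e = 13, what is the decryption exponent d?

1237

φ(n) = (p−1)(q−1) = 268·30 = 8040.
Need d with 13·d ≡ 1 (mod 8040). Apply the extended Euclidean algorithm:
8040 = 618·13 + 6
13 = 2·6 + 1
6 = 6·1 + 0
Back-substitute:
1 = 13 − 2·6
1 = −2·8040 + 1237·13
So 13·1237 ≡ 1 (mod 8040), hence d = 1237.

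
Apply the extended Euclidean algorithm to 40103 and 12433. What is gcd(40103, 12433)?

1

Euclidean algorithm:
40103 = 3×12433 + 2804
12433 = 4×2804 + 1217
2804 = 2×1217 + 370
1217 = 3×370 + 107
370 = 3×107 + 49
107 = 2×49 + 9
49 = 5×9 + 4
9 = 2×4 + 1
4 = 4×1 + 0
gcd(40103, 12433) = 1.
Working backward:
1 = 9 − 2·4
1 = −2·49 + 11·9
1 = 11·107 − 24·49
1 = −24·370 + 83·107
1 = 83·1217 − 273·370
1 = −273·2804 + 629·1217
1 = 629·12433 − 2789·2804
1 = −2789·40103 + 8996·12433
So 1 = (-2789)·40103 + (8996)·12433.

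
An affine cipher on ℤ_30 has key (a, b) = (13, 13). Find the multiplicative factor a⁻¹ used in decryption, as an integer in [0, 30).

7

Run Euclid on (30, 13):
30 = 2×13 + 4
13 = 3×4 + 1
4 = 4×1 + 0
Since gcd(13, 30) = 1, back-substitute to write 1 as a combination:
1 = 13 − 3·4
1 = −3·30 + 7·13
So 13·7 ≡ 1 (mod 30).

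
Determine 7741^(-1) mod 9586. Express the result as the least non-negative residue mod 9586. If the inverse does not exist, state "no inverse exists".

239

Run Euclid on (9586, 7741):
9586 = 1*7741 + 1845
7741 = 4*1845 + 361
1845 = 5*361 + 40
361 = 9*40 + 1
40 = 40*1 + 0
Since gcd(7741, 9586) = 1, back-substitute to write 1 as a combination:
1 = 361 − 9·40
1 = −9·1845 + 46·361
1 = 46·7741 − 193·1845
1 = −193·9586 + 239·7741
So 7741·239 ≡ 1 (mod 9586).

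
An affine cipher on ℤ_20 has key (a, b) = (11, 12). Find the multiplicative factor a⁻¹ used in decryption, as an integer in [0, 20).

11

gcd(20, 11) by repeated division:
20 = 1·11 + 9
11 = 1·9 + 2
9 = 4·2 + 1
2 = 2·1 + 0
Since gcd(11, 20) = 1, back-substitute to write 1 as a combination:
1 = 9 − 4·2
1 = −4·11 + 5·9
1 = 5·20 − 9·11
So 11·(-9) ≡ 1 (mod 20), and -9 ≡ 11 (mod 20).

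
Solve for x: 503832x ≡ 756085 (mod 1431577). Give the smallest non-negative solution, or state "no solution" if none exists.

no solution

gcd(503832, 1431577):
1431577 = 2·503832 + 423913
503832 = 1·423913 + 79919
423913 = 5·79919 + 24318
79919 = 3·24318 + 6965
24318 = 3·6965 + 3423
6965 = 2·3423 + 119
3423 = 28·119 + 91
119 = 1·91 + 28
91 = 3·28 + 7
28 = 4·7 + 0
gcd = 7, but 7 ∤ 756085, so the congruence has no solution.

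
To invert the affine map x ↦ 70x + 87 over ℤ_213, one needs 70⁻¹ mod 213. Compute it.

70

gcd(213, 70) by repeated division:
213 = 3·70 + 3
70 = 23·3 + 1
3 = 3·1 + 0
The gcd is 1. Working backward:
1 = 70 − 23·3
1 = −23·213 + 70·70
So 70·70 ≡ 1 (mod 213).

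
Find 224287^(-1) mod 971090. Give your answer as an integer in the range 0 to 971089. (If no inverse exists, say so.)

Apply the Euclidean algorithm to 971090 and 224287:
971090 = 4·224287 + 73942
224287 = 3·73942 + 2461
73942 = 30·2461 + 112
2461 = 21·112 + 109
112 = 1·109 + 3
109 = 36·3 + 1
3 = 3·1 + 0
gcd = 1, so the inverse exists. Back-substitute:
1 = 109 − 36·3
1 = −36·112 + 37·109
1 = 37·2461 − 813·112
1 = −813·73942 + 24427·2461
1 = 24427·224287 − 74094·73942
1 = −74094·971090 + 320803·224287
So 224287·320803 ≡ 1 (mod 971090).

320803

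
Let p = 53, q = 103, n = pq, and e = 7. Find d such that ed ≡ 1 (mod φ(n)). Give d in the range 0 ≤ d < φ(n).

3031

φ(n) = (p−1)(q−1) = 52·102 = 5304.
Need d with 7·d ≡ 1 (mod 5304). Apply the extended Euclidean algorithm:
5304 = 757·7 + 5
7 = 1·5 + 2
5 = 2·2 + 1
2 = 2·1 + 0
Back-substitute:
1 = 5 − 2·2
1 = −2·7 + 3·5
1 = 3·5304 − 2273·7
So 7·(-2273) ≡ 1 (mod 5304), hence d ≡ -2273 ≡ 3031 (mod 5304).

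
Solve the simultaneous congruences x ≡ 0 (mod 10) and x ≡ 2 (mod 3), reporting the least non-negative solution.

Write x = 0 + 10·k. Then 10·k ≡ 2 − 0 ≡ 2 (mod 3).
Need 10⁻¹ mod 3. Extended Euclid on (3, 1):
3 = 3×1 + 0
10⁻¹ ≡ 1 (mod 3), so k ≡ 1·2 ≡ 2 (mod 3).
x = 0 + 10·2 = 20.

20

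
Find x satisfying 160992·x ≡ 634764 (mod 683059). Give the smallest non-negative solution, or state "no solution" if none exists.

44248

First find gcd(160992, 683059):
683059 = 4·160992 + 39091
160992 = 4·39091 + 4628
39091 = 8·4628 + 2067
4628 = 2·2067 + 494
2067 = 4·494 + 91
494 = 5·91 + 39
91 = 2·39 + 13
39 = 3·13 + 0
gcd = 13 and 13 | 634764, so solutions exist. Divide through by 13: 12384x ≡ 48828 (mod 52543).
Now find 12384⁻¹ mod 52543:
52543 = 4*12384 + 3007
12384 = 4*3007 + 356
3007 = 8*356 + 159
356 = 2*159 + 38
159 = 4*38 + 7
38 = 5*7 + 3
7 = 2*3 + 1
3 = 3*1 + 0
Back-substitute:
1 = 7 − 2·3
1 = −2·38 + 11·7
1 = 11·159 − 46·38
1 = −46·356 + 103·159
1 = 103·3007 − 870·356
1 = −870·12384 + 3583·3007
1 = 3583·52543 − 15202·12384
So 12384·(-15202) ≡ 1 (mod 52543), i.e. 12384⁻¹ ≡ 37341.
Then x ≡ 37341·48828 ≡ 44248 (mod 52543); the smallest non-negative solution is x = 44248.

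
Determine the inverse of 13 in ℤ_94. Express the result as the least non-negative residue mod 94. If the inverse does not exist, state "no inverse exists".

29

Apply the Euclidean algorithm to 94 and 13:
94 = 7*13 + 3
13 = 4*3 + 1
3 = 3*1 + 0
gcd = 1, so the inverse exists. Back-substitute:
1 = 13 − 4·3
1 = −4·94 + 29·13
So 13·29 ≡ 1 (mod 94).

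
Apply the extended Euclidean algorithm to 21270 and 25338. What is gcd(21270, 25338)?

6

Euclidean algorithm:
25338 = 1×21270 + 4068
21270 = 5×4068 + 930
4068 = 4×930 + 348
930 = 2×348 + 234
348 = 1×234 + 114
234 = 2×114 + 6
114 = 19×6 + 0
gcd(21270, 25338) = 6.
Working backward:
6 = 234 − 2·114
6 = −2·348 + 3·234
6 = 3·930 − 8·348
6 = −8·4068 + 35·930
6 = 35·21270 − 183·4068
6 = −183·25338 + 218·21270
So 6 = (-183)·25338 + (218)·21270.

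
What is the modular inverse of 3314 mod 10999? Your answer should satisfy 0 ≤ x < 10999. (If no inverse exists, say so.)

9230

Run Euclid on (10999, 3314):
10999 = 3×3314 + 1057
3314 = 3×1057 + 143
1057 = 7×143 + 56
143 = 2×56 + 31
56 = 1×31 + 25
31 = 1×25 + 6
25 = 4×6 + 1
6 = 6×1 + 0
gcd = 1, so the inverse exists. Back-substitute:
1 = 25 − 4·6
1 = −4·31 + 5·25
1 = 5·56 − 9·31
1 = −9·143 + 23·56
1 = 23·1057 − 170·143
1 = −170·3314 + 533·1057
1 = 533·10999 − 1769·3314
Hence 3314⁻¹ ≡ -1769 ≡ 9230 (mod 10999).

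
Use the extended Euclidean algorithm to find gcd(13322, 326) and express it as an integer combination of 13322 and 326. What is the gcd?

2

Euclidean algorithm:
13322 = 40×326 + 282
326 = 1×282 + 44
282 = 6×44 + 18
44 = 2×18 + 8
18 = 2×8 + 2
8 = 4×2 + 0
gcd(13322, 326) = 2.
Back-substituting:
2 = 18 − 2·8
2 = −2·44 + 5·18
2 = 5·282 − 32·44
2 = −32·326 + 37·282
2 = 37·13322 − 1512·326
So 2 = (37)·13322 + (-1512)·326.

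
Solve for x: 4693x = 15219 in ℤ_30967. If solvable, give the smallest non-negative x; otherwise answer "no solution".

12039

First find gcd(4693, 30967):
30967 = 6×4693 + 2809
4693 = 1×2809 + 1884
2809 = 1×1884 + 925
1884 = 2×925 + 34
925 = 27×34 + 7
34 = 4×7 + 6
7 = 1×6 + 1
6 = 6×1 + 0
gcd = 1, so a unique solution mod 30967 exists.
Back-substitute for the Bézout coefficients:
1 = 7 − 6
1 = −34 + 5·7
1 = 5·925 − 136·34
1 = −136·1884 + 277·925
1 = 277·2809 − 413·1884
1 = −413·4693 + 690·2809
1 = 690·30967 − 4553·4693
So 4693·(-4553) ≡ 1 (mod 30967), giving 4693⁻¹ ≡ 26414.
x ≡ 4693⁻¹·15219 ≡ 26414·15219 ≡ 12039 (mod 30967).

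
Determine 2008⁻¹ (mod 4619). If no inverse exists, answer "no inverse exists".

766

Run Euclid on (4619, 2008):
4619 = 2×2008 + 603
2008 = 3×603 + 199
603 = 3×199 + 6
199 = 33×6 + 1
6 = 6×1 + 0
gcd = 1, so the inverse exists. Back-substitute:
1 = 199 − 33·6
1 = −33·603 + 100·199
1 = 100·2008 − 333·603
1 = −333·4619 + 766·2008
So 2008·766 ≡ 1 (mod 4619).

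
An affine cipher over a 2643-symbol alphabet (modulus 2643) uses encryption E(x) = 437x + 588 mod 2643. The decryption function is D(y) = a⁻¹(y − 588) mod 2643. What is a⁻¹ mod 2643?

629

Apply the Euclidean algorithm to 2643 and 437:
2643 = 6*437 + 21
437 = 20*21 + 17
21 = 1*17 + 4
17 = 4*4 + 1
4 = 4*1 + 0
The gcd is 1. Working backward:
1 = 17 − 4·4
1 = −4·21 + 5·17
1 = 5·437 − 104·21
1 = −104·2643 + 629·437
So 437·629 ≡ 1 (mod 2643).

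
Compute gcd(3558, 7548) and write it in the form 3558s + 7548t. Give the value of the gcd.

6

Euclidean algorithm:
7548 = 2×3558 + 432
3558 = 8×432 + 102
432 = 4×102 + 24
102 = 4×24 + 6
24 = 4×6 + 0
gcd(3558, 7548) = 6.
Back-substituting:
6 = 102 − 4·24
6 = −4·432 + 17·102
6 = 17·3558 − 140·432
6 = −140·7548 + 297·3558
So 6 = (-140)·7548 + (297)·3558.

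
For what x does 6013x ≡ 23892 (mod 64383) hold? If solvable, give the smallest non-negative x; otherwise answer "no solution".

First find gcd(6013, 64383):
64383 = 10*6013 + 4253
6013 = 1*4253 + 1760
4253 = 2*1760 + 733
1760 = 2*733 + 294
733 = 2*294 + 145
294 = 2*145 + 4
145 = 36*4 + 1
4 = 4*1 + 0
gcd = 1, so a unique solution mod 64383 exists.
Back-substitute for the Bézout coefficients:
1 = 145 − 36·4
1 = −36·294 + 73·145
1 = 73·733 − 182·294
1 = −182·1760 + 437·733
1 = 437·4253 − 1056·1760
1 = −1056·6013 + 1493·4253
1 = 1493·64383 − 15986·6013
So 6013·(-15986) ≡ 1 (mod 64383), giving 6013⁻¹ ≡ 48397.
x ≡ 6013⁻¹·23892 ≡ 48397·23892 ≡ 46827 (mod 64383).

46827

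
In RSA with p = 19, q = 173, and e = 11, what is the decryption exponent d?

φ(n) = (p−1)(q−1) = 18·172 = 3096.
Need d with 11·d ≡ 1 (mod 3096). Apply the extended Euclidean algorithm:
3096 = 281·11 + 5
11 = 2·5 + 1
5 = 5·1 + 0
Back-substitute:
1 = 11 − 2·5
1 = −2·3096 + 563·11
So 11·563 ≡ 1 (mod 3096), hence d = 563.

563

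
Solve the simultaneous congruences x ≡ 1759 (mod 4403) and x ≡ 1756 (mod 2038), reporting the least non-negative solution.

Write x = 1759 + 4403·k. Then 4403·k ≡ 1756 − 1759 ≡ 2035 (mod 2038).
Need 4403⁻¹ mod 2038. Extended Euclid on (2038, 327):
2038 = 6×327 + 76
327 = 4×76 + 23
76 = 3×23 + 7
23 = 3×7 + 2
7 = 3×2 + 1
2 = 2×1 + 0
Back-substitute:
1 = 7 − 3·2
1 = −3·23 + 10·7
1 = 10·76 − 33·23
1 = −33·327 + 142·76
1 = 142·2038 − 885·327
4403⁻¹ ≡ 1153 (mod 2038), so k ≡ 1153·2035 ≡ 617 (mod 2038).
x = 1759 + 4403·617 = 2718410.

2718410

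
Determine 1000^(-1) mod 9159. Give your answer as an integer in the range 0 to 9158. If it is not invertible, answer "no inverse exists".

Apply the Euclidean algorithm to 9159 and 1000:
9159 = 9·1000 + 159
1000 = 6·159 + 46
159 = 3·46 + 21
46 = 2·21 + 4
21 = 5·4 + 1
4 = 4·1 + 0
gcd = 1, so the inverse exists. Back-substitute:
1 = 21 − 5·4
1 = −5·46 + 11·21
1 = 11·159 − 38·46
1 = −38·1000 + 239·159
1 = 239·9159 − 2189·1000
Thus 1000·(-2189) ≡ 1 (mod 9159); reducing, -2189 mod 9159 = 6970.

6970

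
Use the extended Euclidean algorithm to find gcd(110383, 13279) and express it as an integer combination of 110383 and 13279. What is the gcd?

Euclidean algorithm:
110383 = 8*13279 + 4151
13279 = 3*4151 + 826
4151 = 5*826 + 21
826 = 39*21 + 7
21 = 3*7 + 0
gcd(110383, 13279) = 7.
Working backward:
7 = 826 − 39·21
7 = −39·4151 + 196·826
7 = 196·13279 − 627·4151
7 = −627·110383 + 5212·13279
So 7 = (-627)·110383 + (5212)·13279.

7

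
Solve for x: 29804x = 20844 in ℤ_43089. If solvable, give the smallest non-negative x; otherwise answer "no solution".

First find gcd(29804, 43089):
43089 = 1·29804 + 13285
29804 = 2·13285 + 3234
13285 = 4·3234 + 349
3234 = 9·349 + 93
349 = 3·93 + 70
93 = 1·70 + 23
70 = 3·23 + 1
23 = 23·1 + 0
gcd = 1, so a unique solution mod 43089 exists.
Back-substitute for the Bézout coefficients:
1 = 70 − 3·23
1 = −3·93 + 4·70
1 = 4·349 − 15·93
1 = −15·3234 + 139·349
1 = 139·13285 − 571·3234
1 = −571·29804 + 1281·13285
1 = 1281·43089 − 1852·29804
So 29804·(-1852) ≡ 1 (mod 43089), giving 29804⁻¹ ≡ 41237.
x ≡ 29804⁻¹·20844 ≡ 41237·20844 ≡ 4656 (mod 43089).

4656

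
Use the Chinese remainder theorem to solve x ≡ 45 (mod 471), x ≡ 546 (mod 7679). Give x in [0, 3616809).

Write x = 45 + 471·k. Then 471·k ≡ 546 − 45 ≡ 501 (mod 7679).
Need 471⁻¹ mod 7679. Extended Euclid on (7679, 471):
7679 = 16*471 + 143
471 = 3*143 + 42
143 = 3*42 + 17
42 = 2*17 + 8
17 = 2*8 + 1
8 = 8*1 + 0
Back-substitute:
1 = 17 − 2·8
1 = −2·42 + 5·17
1 = 5·143 − 17·42
1 = −17·471 + 56·143
1 = 56·7679 − 913·471
471⁻¹ ≡ 6766 (mod 7679), so k ≡ 6766·501 ≡ 3327 (mod 7679).
x = 45 + 471·3327 = 1567062.

1567062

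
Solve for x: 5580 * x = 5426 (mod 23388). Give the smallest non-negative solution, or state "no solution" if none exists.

gcd(5580, 23388):
23388 = 4×5580 + 1068
5580 = 5×1068 + 240
1068 = 4×240 + 108
240 = 2×108 + 24
108 = 4×24 + 12
24 = 2×12 + 0
gcd = 12, but 12 ∤ 5426, so the congruence has no solution.

no solution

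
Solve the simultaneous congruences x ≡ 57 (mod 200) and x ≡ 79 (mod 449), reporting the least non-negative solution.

54857

Write x = 57 + 200·k. Then 200·k ≡ 79 − 57 ≡ 22 (mod 449).
Need 200⁻¹ mod 449. Extended Euclid on (449, 200):
449 = 2×200 + 49
200 = 4×49 + 4
49 = 12×4 + 1
4 = 4×1 + 0
Back-substitute:
1 = 49 − 12·4
1 = −12·200 + 49·49
1 = 49·449 − 110·200
200⁻¹ ≡ 339 (mod 449), so k ≡ 339·22 ≡ 274 (mod 449).
x = 57 + 200·274 = 54857.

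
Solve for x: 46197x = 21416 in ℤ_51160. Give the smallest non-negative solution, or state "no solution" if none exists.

First find gcd(46197, 51160):
51160 = 1×46197 + 4963
46197 = 9×4963 + 1530
4963 = 3×1530 + 373
1530 = 4×373 + 38
373 = 9×38 + 31
38 = 1×31 + 7
31 = 4×7 + 3
7 = 2×3 + 1
3 = 3×1 + 0
gcd = 1, so a unique solution mod 51160 exists.
Back-substitute for the Bézout coefficients:
1 = 7 − 2·3
1 = −2·31 + 9·7
1 = 9·38 − 11·31
1 = −11·373 + 108·38
1 = 108·1530 − 443·373
1 = −443·4963 + 1437·1530
1 = 1437·46197 − 13376·4963
1 = −13376·51160 + 14813·46197
So 46197·(14813) ≡ 1 (mod 51160), giving 46197⁻¹ ≡ 14813.
x ≡ 46197⁻¹·21416 ≡ 14813·21416 ≡ 43208 (mod 51160).

43208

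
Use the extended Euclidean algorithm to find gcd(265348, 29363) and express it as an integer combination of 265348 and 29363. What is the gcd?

Apply Euclid's algorithm to 265348 and 29363:
265348 = 9·29363 + 1081
29363 = 27·1081 + 176
1081 = 6·176 + 25
176 = 7·25 + 1
25 = 25·1 + 0
gcd(265348, 29363) = 1.
Express as a combination:
1 = 176 − 7·25
1 = −7·1081 + 43·176
1 = 43·29363 − 1168·1081
1 = −1168·265348 + 10555·29363
So 1 = (-1168)·265348 + (10555)·29363.

1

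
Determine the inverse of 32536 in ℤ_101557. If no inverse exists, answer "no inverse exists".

27003

Run Euclid on (101557, 32536):
101557 = 3·32536 + 3949
32536 = 8·3949 + 944
3949 = 4·944 + 173
944 = 5·173 + 79
173 = 2·79 + 15
79 = 5·15 + 4
15 = 3·4 + 3
4 = 1·3 + 1
3 = 3·1 + 0
The gcd is 1. Working backward:
1 = 4 − 3
1 = −15 + 4·4
1 = 4·79 − 21·15
1 = −21·173 + 46·79
1 = 46·944 − 251·173
1 = −251·3949 + 1050·944
1 = 1050·32536 − 8651·3949
1 = −8651·101557 + 27003·32536
So 32536·27003 ≡ 1 (mod 101557).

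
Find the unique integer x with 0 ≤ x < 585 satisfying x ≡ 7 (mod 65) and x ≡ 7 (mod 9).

7

Write x = 7 + 65·k. Then 65·k ≡ 7 − 7 ≡ 0 (mod 9).
Need 65⁻¹ mod 9. Extended Euclid on (9, 2):
9 = 4×2 + 1
2 = 2×1 + 0
Back-substitute:
1 = 9 − 4·2
65⁻¹ ≡ 5 (mod 9), so k ≡ 5·0 ≡ 0 (mod 9).
x = 7 + 65·0 = 7.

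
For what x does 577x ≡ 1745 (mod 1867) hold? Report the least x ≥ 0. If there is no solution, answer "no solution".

744

First find gcd(577, 1867):
1867 = 3·577 + 136
577 = 4·136 + 33
136 = 4·33 + 4
33 = 8·4 + 1
4 = 4·1 + 0
gcd = 1, so a unique solution mod 1867 exists.
Back-substitute for the Bézout coefficients:
1 = 33 − 8·4
1 = −8·136 + 33·33
1 = 33·577 − 140·136
1 = −140·1867 + 453·577
So 577·(453) ≡ 1 (mod 1867), giving 577⁻¹ ≡ 453.
x ≡ 577⁻¹·1745 ≡ 453·1745 ≡ 744 (mod 1867).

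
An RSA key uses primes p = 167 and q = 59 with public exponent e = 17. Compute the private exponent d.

7929

φ(n) = (p−1)(q−1) = 166·58 = 9628.
Need d with 17·d ≡ 1 (mod 9628). Apply the extended Euclidean algorithm:
9628 = 566×17 + 6
17 = 2×6 + 5
6 = 1×5 + 1
5 = 5×1 + 0
Back-substitute:
1 = 6 − 5
1 = −17 + 3·6
1 = 3·9628 − 1699·17
So 17·(-1699) ≡ 1 (mod 9628), hence d ≡ -1699 ≡ 7929 (mod 9628).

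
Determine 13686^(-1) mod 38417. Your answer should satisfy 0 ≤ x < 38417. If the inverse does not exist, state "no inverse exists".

21325

Run Euclid on (38417, 13686):
38417 = 2×13686 + 11045
13686 = 1×11045 + 2641
11045 = 4×2641 + 481
2641 = 5×481 + 236
481 = 2×236 + 9
236 = 26×9 + 2
9 = 4×2 + 1
2 = 2×1 + 0
Since gcd(13686, 38417) = 1, back-substitute to write 1 as a combination:
1 = 9 − 4·2
1 = −4·236 + 105·9
1 = 105·481 − 214·236
1 = −214·2641 + 1175·481
1 = 1175·11045 − 4914·2641
1 = −4914·13686 + 6089·11045
1 = 6089·38417 − 17092·13686
Hence 13686⁻¹ ≡ -17092 ≡ 21325 (mod 38417).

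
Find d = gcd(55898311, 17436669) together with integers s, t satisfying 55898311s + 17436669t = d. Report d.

Repeated division:
55898311 = 3*17436669 + 3588304
17436669 = 4*3588304 + 3083453
3588304 = 1*3083453 + 504851
3083453 = 6*504851 + 54347
504851 = 9*54347 + 15728
54347 = 3*15728 + 7163
15728 = 2*7163 + 1402
7163 = 5*1402 + 153
1402 = 9*153 + 25
153 = 6*25 + 3
25 = 8*3 + 1
3 = 3*1 + 0
gcd(55898311, 17436669) = 1.
Working backward:
1 = 25 − 8·3
1 = −8·153 + 49·25
1 = 49·1402 − 449·153
1 = −449·7163 + 2294·1402
1 = 2294·15728 − 5037·7163
1 = −5037·54347 + 17405·15728
1 = 17405·504851 − 161682·54347
1 = −161682·3083453 + 987497·504851
1 = 987497·3588304 − 1149179·3083453
1 = −1149179·17436669 + 5584213·3588304
1 = 5584213·55898311 − 17901818·17436669
So 1 = (5584213)·55898311 + (-17901818)·17436669.

1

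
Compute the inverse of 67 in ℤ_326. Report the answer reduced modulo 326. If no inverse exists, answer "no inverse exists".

gcd(326, 67) by repeated division:
326 = 4×67 + 58
67 = 1×58 + 9
58 = 6×9 + 4
9 = 2×4 + 1
4 = 4×1 + 0
gcd = 1, so the inverse exists. Back-substitute:
1 = 9 − 2·4
1 = −2·58 + 13·9
1 = 13·67 − 15·58
1 = −15·326 + 73·67
So 67·73 ≡ 1 (mod 326).

73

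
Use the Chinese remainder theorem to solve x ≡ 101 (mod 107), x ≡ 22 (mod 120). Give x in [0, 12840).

Write x = 101 + 107·k. Then 107·k ≡ 22 − 101 ≡ 41 (mod 120).
Need 107⁻¹ mod 120. Extended Euclid on (120, 107):
120 = 1×107 + 13
107 = 8×13 + 3
13 = 4×3 + 1
3 = 3×1 + 0
Back-substitute:
1 = 13 − 4·3
1 = −4·107 + 33·13
1 = 33·120 − 37·107
107⁻¹ ≡ 83 (mod 120), so k ≡ 83·41 ≡ 43 (mod 120).
x = 101 + 107·43 = 4702.

4702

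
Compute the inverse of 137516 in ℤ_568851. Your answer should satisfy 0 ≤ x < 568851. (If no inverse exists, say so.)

Run Euclid on (568851, 137516):
568851 = 4·137516 + 18787
137516 = 7·18787 + 6007
18787 = 3·6007 + 766
6007 = 7·766 + 645
766 = 1·645 + 121
645 = 5·121 + 40
121 = 3·40 + 1
40 = 40·1 + 0
The gcd is 1. Working backward:
1 = 121 − 3·40
1 = −3·645 + 16·121
1 = 16·766 − 19·645
1 = −19·6007 + 149·766
1 = 149·18787 − 466·6007
1 = −466·137516 + 3411·18787
1 = 3411·568851 − 14110·137516
Hence 137516⁻¹ ≡ -14110 ≡ 554741 (mod 568851).

554741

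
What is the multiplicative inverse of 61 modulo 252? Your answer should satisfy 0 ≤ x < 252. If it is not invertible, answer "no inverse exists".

Run Euclid on (252, 61):
252 = 4*61 + 8
61 = 7*8 + 5
8 = 1*5 + 3
5 = 1*3 + 2
3 = 1*2 + 1
2 = 2*1 + 0
gcd = 1, so the inverse exists. Back-substitute:
1 = 3 − 2
1 = −5 + 2·3
1 = 2·8 − 3·5
1 = −3·61 + 23·8
1 = 23·252 − 95·61
So 61·(-95) ≡ 1 (mod 252), and -95 ≡ 157 (mod 252).

157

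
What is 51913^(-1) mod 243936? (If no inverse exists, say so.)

32761

Extended Euclidean algorithm:
243936 = 4*51913 + 36284
51913 = 1*36284 + 15629
36284 = 2*15629 + 5026
15629 = 3*5026 + 551
5026 = 9*551 + 67
551 = 8*67 + 15
67 = 4*15 + 7
15 = 2*7 + 1
7 = 7*1 + 0
gcd = 1, so the inverse exists. Back-substitute:
1 = 15 − 2·7
1 = −2·67 + 9·15
1 = 9·551 − 74·67
1 = −74·5026 + 675·551
1 = 675·15629 − 2099·5026
1 = −2099·36284 + 4873·15629
1 = 4873·51913 − 6972·36284
1 = −6972·243936 + 32761·51913
So 51913·32761 ≡ 1 (mod 243936).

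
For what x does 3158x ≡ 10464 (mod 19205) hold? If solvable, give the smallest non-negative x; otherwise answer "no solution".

First find gcd(3158, 19205):
19205 = 6*3158 + 257
3158 = 12*257 + 74
257 = 3*74 + 35
74 = 2*35 + 4
35 = 8*4 + 3
4 = 1*3 + 1
3 = 3*1 + 0
gcd = 1, so a unique solution mod 19205 exists.
Back-substitute for the Bézout coefficients:
1 = 4 − 3
1 = −35 + 9·4
1 = 9·74 − 19·35
1 = −19·257 + 66·74
1 = 66·3158 − 811·257
1 = −811·19205 + 4932·3158
So 3158·(4932) ≡ 1 (mod 19205), giving 3158⁻¹ ≡ 4932.
x ≡ 3158⁻¹·10464 ≡ 4932·10464 ≡ 4613 (mod 19205).

4613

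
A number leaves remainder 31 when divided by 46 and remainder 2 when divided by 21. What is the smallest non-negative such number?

Write x = 31 + 46·k. Then 46·k ≡ 2 − 31 ≡ 13 (mod 21).
Need 46⁻¹ mod 21. Extended Euclid on (21, 4):
21 = 5*4 + 1
4 = 4*1 + 0
Back-substitute:
1 = 21 − 5·4
46⁻¹ ≡ 16 (mod 21), so k ≡ 16·13 ≡ 19 (mod 21).
x = 31 + 46·19 = 905.

905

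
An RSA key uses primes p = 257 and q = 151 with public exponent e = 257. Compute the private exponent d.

1793

φ(n) = (p−1)(q−1) = 256·150 = 38400.
Need d with 257·d ≡ 1 (mod 38400). Apply the extended Euclidean algorithm:
38400 = 149×257 + 107
257 = 2×107 + 43
107 = 2×43 + 21
43 = 2×21 + 1
21 = 21×1 + 0
Back-substitute:
1 = 43 − 2·21
1 = −2·107 + 5·43
1 = 5·257 − 12·107
1 = −12·38400 + 1793·257
So 257·1793 ≡ 1 (mod 38400), hence d = 1793.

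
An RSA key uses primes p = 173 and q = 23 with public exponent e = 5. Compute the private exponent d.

φ(n) = (p−1)(q−1) = 172·22 = 3784.
Need d with 5·d ≡ 1 (mod 3784). Apply the extended Euclidean algorithm:
3784 = 756×5 + 4
5 = 1×4 + 1
4 = 4×1 + 0
Back-substitute:
1 = 5 − 4
1 = −3784 + 757·5
So 5·757 ≡ 1 (mod 3784), hence d = 757.

757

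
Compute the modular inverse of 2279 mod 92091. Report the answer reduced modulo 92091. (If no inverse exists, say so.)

Extended Euclidean algorithm:
92091 = 40*2279 + 931
2279 = 2*931 + 417
931 = 2*417 + 97
417 = 4*97 + 29
97 = 3*29 + 10
29 = 2*10 + 9
10 = 1*9 + 1
9 = 9*1 + 0
Since gcd(2279, 92091) = 1, back-substitute to write 1 as a combination:
1 = 10 − 9
1 = −29 + 3·10
1 = 3·97 − 10·29
1 = −10·417 + 43·97
1 = 43·931 − 96·417
1 = −96·2279 + 235·931
1 = 235·92091 − 9496·2279
So 2279·(-9496) ≡ 1 (mod 92091), and -9496 ≡ 82595 (mod 92091).

82595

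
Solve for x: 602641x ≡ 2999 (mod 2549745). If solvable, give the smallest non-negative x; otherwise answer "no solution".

First find gcd(602641, 2549745):
2549745 = 4·602641 + 139181
602641 = 4·139181 + 45917
139181 = 3·45917 + 1430
45917 = 32·1430 + 157
1430 = 9·157 + 17
157 = 9·17 + 4
17 = 4·4 + 1
4 = 4·1 + 0
gcd = 1, so a unique solution mod 2549745 exists.
Back-substitute for the Bézout coefficients:
1 = 17 − 4·4
1 = −4·157 + 37·17
1 = 37·1430 − 337·157
1 = −337·45917 + 10821·1430
1 = 10821·139181 − 32800·45917
1 = −32800·602641 + 142021·139181
1 = 142021·2549745 − 600884·602641
So 602641·(-600884) ≡ 1 (mod 2549745), giving 602641⁻¹ ≡ 1948861.
x ≡ 602641⁻¹·2999 ≡ 1948861·2999 ≡ 618599 (mod 2549745).

618599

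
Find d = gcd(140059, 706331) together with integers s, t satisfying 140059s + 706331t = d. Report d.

Repeated division:
706331 = 5*140059 + 6036
140059 = 23*6036 + 1231
6036 = 4*1231 + 1112
1231 = 1*1112 + 119
1112 = 9*119 + 41
119 = 2*41 + 37
41 = 1*37 + 4
37 = 9*4 + 1
4 = 4*1 + 0
gcd(140059, 706331) = 1.
Express as a combination:
1 = 37 − 9·4
1 = −9·41 + 10·37
1 = 10·119 − 29·41
1 = −29·1112 + 271·119
1 = 271·1231 − 300·1112
1 = −300·6036 + 1471·1231
1 = 1471·140059 − 34133·6036
1 = −34133·706331 + 172136·140059
So 1 = (-34133)·706331 + (172136)·140059.

1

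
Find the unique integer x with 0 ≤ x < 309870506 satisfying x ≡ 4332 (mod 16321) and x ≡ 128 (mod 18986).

Write x = 4332 + 16321·k. Then 16321·k ≡ 128 − 4332 ≡ 14782 (mod 18986).
Need 16321⁻¹ mod 18986. Extended Euclid on (18986, 16321):
18986 = 1×16321 + 2665
16321 = 6×2665 + 331
2665 = 8×331 + 17
331 = 19×17 + 8
17 = 2×8 + 1
8 = 8×1 + 0
Back-substitute:
1 = 17 − 2·8
1 = −2·331 + 39·17
1 = 39·2665 − 314·331
1 = −314·16321 + 1923·2665
1 = 1923·18986 − 2237·16321
16321⁻¹ ≡ 16749 (mod 18986), so k ≡ 16749·14782 ≡ 6278 (mod 18986).
x = 4332 + 16321·6278 = 102467570.

102467570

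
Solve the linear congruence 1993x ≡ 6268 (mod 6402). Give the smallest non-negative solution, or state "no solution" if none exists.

First find gcd(1993, 6402):
6402 = 3*1993 + 423
1993 = 4*423 + 301
423 = 1*301 + 122
301 = 2*122 + 57
122 = 2*57 + 8
57 = 7*8 + 1
8 = 8*1 + 0
gcd = 1, so a unique solution mod 6402 exists.
Back-substitute for the Bézout coefficients:
1 = 57 − 7·8
1 = −7·122 + 15·57
1 = 15·301 − 37·122
1 = −37·423 + 52·301
1 = 52·1993 − 245·423
1 = −245·6402 + 787·1993
So 1993·(787) ≡ 1 (mod 6402), giving 1993⁻¹ ≡ 787.
x ≡ 1993⁻¹·6268 ≡ 787·6268 ≡ 3376 (mod 6402).

3376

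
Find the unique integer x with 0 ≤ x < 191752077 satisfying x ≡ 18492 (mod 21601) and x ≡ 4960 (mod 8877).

90958702

Write x = 18492 + 21601·k. Then 21601·k ≡ 4960 − 18492 ≡ 4222 (mod 8877).
Need 21601⁻¹ mod 8877. Extended Euclid on (8877, 3847):
8877 = 2·3847 + 1183
3847 = 3·1183 + 298
1183 = 3·298 + 289
298 = 1·289 + 9
289 = 32·9 + 1
9 = 9·1 + 0
Back-substitute:
1 = 289 − 32·9
1 = −32·298 + 33·289
1 = 33·1183 − 131·298
1 = −131·3847 + 426·1183
1 = 426·8877 − 983·3847
21601⁻¹ ≡ 7894 (mod 8877), so k ≡ 7894·4222 ≡ 4210 (mod 8877).
x = 18492 + 21601·4210 = 90958702.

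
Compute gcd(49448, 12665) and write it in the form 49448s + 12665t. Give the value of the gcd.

1

Repeated division:
49448 = 3*12665 + 11453
12665 = 1*11453 + 1212
11453 = 9*1212 + 545
1212 = 2*545 + 122
545 = 4*122 + 57
122 = 2*57 + 8
57 = 7*8 + 1
8 = 8*1 + 0
gcd(49448, 12665) = 1.
Working backward:
1 = 57 − 7·8
1 = −7·122 + 15·57
1 = 15·545 − 67·122
1 = −67·1212 + 149·545
1 = 149·11453 − 1408·1212
1 = −1408·12665 + 1557·11453
1 = 1557·49448 − 6079·12665
So 1 = (1557)·49448 + (-6079)·12665.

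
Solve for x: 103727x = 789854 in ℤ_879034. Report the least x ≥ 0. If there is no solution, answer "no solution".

First find gcd(103727, 879034):
879034 = 8·103727 + 49218
103727 = 2·49218 + 5291
49218 = 9·5291 + 1599
5291 = 3·1599 + 494
1599 = 3·494 + 117
494 = 4·117 + 26
117 = 4·26 + 13
26 = 2·13 + 0
gcd = 13 and 13 | 789854, so solutions exist. Divide through by 13: 7979x ≡ 60758 (mod 67618).
Now find 7979⁻¹ mod 67618:
67618 = 8*7979 + 3786
7979 = 2*3786 + 407
3786 = 9*407 + 123
407 = 3*123 + 38
123 = 3*38 + 9
38 = 4*9 + 2
9 = 4*2 + 1
2 = 2*1 + 0
Back-substitute:
1 = 9 − 4·2
1 = −4·38 + 17·9
1 = 17·123 − 55·38
1 = −55·407 + 182·123
1 = 182·3786 − 1693·407
1 = −1693·7979 + 3568·3786
1 = 3568·67618 − 30237·7979
So 7979·(-30237) ≡ 1 (mod 67618), i.e. 7979⁻¹ ≡ 37381.
Then x ≡ 37381·60758 ≡ 41414 (mod 67618); the smallest non-negative solution is x = 41414.

41414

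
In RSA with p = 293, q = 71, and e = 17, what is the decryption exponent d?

16833

φ(n) = (p−1)(q−1) = 292·70 = 20440.
Need d with 17·d ≡ 1 (mod 20440). Apply the extended Euclidean algorithm:
20440 = 1202×17 + 6
17 = 2×6 + 5
6 = 1×5 + 1
5 = 5×1 + 0
Back-substitute:
1 = 6 − 5
1 = −17 + 3·6
1 = 3·20440 − 3607·17
So 17·(-3607) ≡ 1 (mod 20440), hence d ≡ -3607 ≡ 16833 (mod 20440).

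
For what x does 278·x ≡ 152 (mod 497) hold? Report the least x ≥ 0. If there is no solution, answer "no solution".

First find gcd(278, 497):
497 = 1×278 + 219
278 = 1×219 + 59
219 = 3×59 + 42
59 = 1×42 + 17
42 = 2×17 + 8
17 = 2×8 + 1
8 = 8×1 + 0
gcd = 1, so a unique solution mod 497 exists.
Back-substitute for the Bézout coefficients:
1 = 17 − 2·8
1 = −2·42 + 5·17
1 = 5·59 − 7·42
1 = −7·219 + 26·59
1 = 26·278 − 33·219
1 = −33·497 + 59·278
So 278·(59) ≡ 1 (mod 497), giving 278⁻¹ ≡ 59.
x ≡ 278⁻¹·152 ≡ 59·152 ≡ 22 (mod 497).

22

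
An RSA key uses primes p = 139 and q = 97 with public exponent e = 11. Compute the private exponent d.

φ(n) = (p−1)(q−1) = 138·96 = 13248.
Need d with 11·d ≡ 1 (mod 13248). Apply the extended Euclidean algorithm:
13248 = 1204×11 + 4
11 = 2×4 + 3
4 = 1×3 + 1
3 = 3×1 + 0
Back-substitute:
1 = 4 − 3
1 = −11 + 3·4
1 = 3·13248 − 3613·11
So 11·(-3613) ≡ 1 (mod 13248), hence d ≡ -3613 ≡ 9635 (mod 13248).

9635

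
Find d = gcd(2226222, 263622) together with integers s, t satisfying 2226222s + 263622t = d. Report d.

6

Euclidean algorithm:
2226222 = 8×263622 + 117246
263622 = 2×117246 + 29130
117246 = 4×29130 + 726
29130 = 40×726 + 90
726 = 8×90 + 6
90 = 15×6 + 0
gcd(2226222, 263622) = 6.
Express as a combination:
6 = 726 − 8·90
6 = −8·29130 + 321·726
6 = 321·117246 − 1292·29130
6 = −1292·263622 + 2905·117246
6 = 2905·2226222 − 24532·263622
So 6 = (2905)·2226222 + (-24532)·263622.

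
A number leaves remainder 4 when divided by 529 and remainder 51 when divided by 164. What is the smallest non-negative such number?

10055

Write x = 4 + 529·k. Then 529·k ≡ 51 − 4 ≡ 47 (mod 164).
Need 529⁻¹ mod 164. Extended Euclid on (164, 37):
164 = 4·37 + 16
37 = 2·16 + 5
16 = 3·5 + 1
5 = 5·1 + 0
Back-substitute:
1 = 16 − 3·5
1 = −3·37 + 7·16
1 = 7·164 − 31·37
529⁻¹ ≡ 133 (mod 164), so k ≡ 133·47 ≡ 19 (mod 164).
x = 4 + 529·19 = 10055.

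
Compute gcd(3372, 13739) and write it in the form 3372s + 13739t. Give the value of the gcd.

1

Euclidean algorithm:
13739 = 4×3372 + 251
3372 = 13×251 + 109
251 = 2×109 + 33
109 = 3×33 + 10
33 = 3×10 + 3
10 = 3×3 + 1
3 = 3×1 + 0
gcd(3372, 13739) = 1.
Back-substituting:
1 = 10 − 3·3
1 = −3·33 + 10·10
1 = 10·109 − 33·33
1 = −33·251 + 76·109
1 = 76·3372 − 1021·251
1 = −1021·13739 + 4160·3372
So 1 = (-1021)·13739 + (4160)·3372.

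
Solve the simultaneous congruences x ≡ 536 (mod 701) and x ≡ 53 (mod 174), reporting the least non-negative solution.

103583

Write x = 536 + 701·k. Then 701·k ≡ 53 − 536 ≡ 39 (mod 174).
Need 701⁻¹ mod 174. Extended Euclid on (174, 5):
174 = 34*5 + 4
5 = 1*4 + 1
4 = 4*1 + 0
Back-substitute:
1 = 5 − 4
1 = −174 + 35·5
701⁻¹ ≡ 35 (mod 174), so k ≡ 35·39 ≡ 147 (mod 174).
x = 536 + 701·147 = 103583.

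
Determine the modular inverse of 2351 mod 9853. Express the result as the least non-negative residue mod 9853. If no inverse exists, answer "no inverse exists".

8273

Extended Euclidean algorithm:
9853 = 4*2351 + 449
2351 = 5*449 + 106
449 = 4*106 + 25
106 = 4*25 + 6
25 = 4*6 + 1
6 = 6*1 + 0
Since gcd(2351, 9853) = 1, back-substitute to write 1 as a combination:
1 = 25 − 4·6
1 = −4·106 + 17·25
1 = 17·449 − 72·106
1 = −72·2351 + 377·449
1 = 377·9853 − 1580·2351
Hence 2351⁻¹ ≡ -1580 ≡ 8273 (mod 9853).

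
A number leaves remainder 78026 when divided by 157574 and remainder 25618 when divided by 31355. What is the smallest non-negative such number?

4206988678

Write x = 78026 + 157574·k. Then 157574·k ≡ 25618 − 78026 ≡ 10302 (mod 31355).
Need 157574⁻¹ mod 31355. Extended Euclid on (31355, 799):
31355 = 39*799 + 194
799 = 4*194 + 23
194 = 8*23 + 10
23 = 2*10 + 3
10 = 3*3 + 1
3 = 3*1 + 0
Back-substitute:
1 = 10 − 3·3
1 = −3·23 + 7·10
1 = 7·194 − 59·23
1 = −59·799 + 243·194
1 = 243·31355 − 9536·799
157574⁻¹ ≡ 21819 (mod 31355), so k ≡ 21819·10302 ≡ 26698 (mod 31355).
x = 78026 + 157574·26698 = 4206988678.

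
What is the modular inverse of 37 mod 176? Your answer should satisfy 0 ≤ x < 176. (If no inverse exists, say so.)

157

Extended Euclidean algorithm:
176 = 4×37 + 28
37 = 1×28 + 9
28 = 3×9 + 1
9 = 9×1 + 0
Since gcd(37, 176) = 1, back-substitute to write 1 as a combination:
1 = 28 − 3·9
1 = −3·37 + 4·28
1 = 4·176 − 19·37
So 37·(-19) ≡ 1 (mod 176), and -19 ≡ 157 (mod 176).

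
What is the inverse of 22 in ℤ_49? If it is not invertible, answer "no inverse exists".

29

gcd(49, 22) by repeated division:
49 = 2*22 + 5
22 = 4*5 + 2
5 = 2*2 + 1
2 = 2*1 + 0
gcd = 1, so the inverse exists. Back-substitute:
1 = 5 − 2·2
1 = −2·22 + 9·5
1 = 9·49 − 20·22
Thus 22·(-20) ≡ 1 (mod 49); reducing, -20 mod 49 = 29.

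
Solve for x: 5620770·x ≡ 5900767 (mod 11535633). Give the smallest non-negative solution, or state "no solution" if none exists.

no solution

gcd(5620770, 11535633):
11535633 = 2×5620770 + 294093
5620770 = 19×294093 + 33003
294093 = 8×33003 + 30069
33003 = 1×30069 + 2934
30069 = 10×2934 + 729
2934 = 4×729 + 18
729 = 40×18 + 9
18 = 2×9 + 0
gcd = 9, but 9 ∤ 5900767, so the congruence has no solution.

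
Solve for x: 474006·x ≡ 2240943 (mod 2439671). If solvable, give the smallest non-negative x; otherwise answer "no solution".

gcd(474006, 2439671):
2439671 = 5·474006 + 69641
474006 = 6·69641 + 56160
69641 = 1·56160 + 13481
56160 = 4·13481 + 2236
13481 = 6·2236 + 65
2236 = 34·65 + 26
65 = 2·26 + 13
26 = 2·13 + 0
gcd = 13, but 13 ∤ 2240943, so the congruence has no solution.

no solution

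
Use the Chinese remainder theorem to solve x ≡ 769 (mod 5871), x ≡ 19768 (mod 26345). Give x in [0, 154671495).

Write x = 769 + 5871·k. Then 5871·k ≡ 19768 − 769 ≡ 18999 (mod 26345).
Need 5871⁻¹ mod 26345. Extended Euclid on (26345, 5871):
26345 = 4*5871 + 2861
5871 = 2*2861 + 149
2861 = 19*149 + 30
149 = 4*30 + 29
30 = 1*29 + 1
29 = 29*1 + 0
Back-substitute:
1 = 30 − 29
1 = −149 + 5·30
1 = 5·2861 − 96·149
1 = −96·5871 + 197·2861
1 = 197·26345 − 884·5871
5871⁻¹ ≡ 25461 (mod 26345), so k ≡ 25461·18999 ≡ 12994 (mod 26345).
x = 769 + 5871·12994 = 76288543.

76288543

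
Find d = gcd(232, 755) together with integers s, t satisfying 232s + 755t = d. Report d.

1

Euclidean algorithm:
755 = 3*232 + 59
232 = 3*59 + 55
59 = 1*55 + 4
55 = 13*4 + 3
4 = 1*3 + 1
3 = 3*1 + 0
gcd(232, 755) = 1.
Express as a combination:
1 = 4 − 3
1 = −55 + 14·4
1 = 14·59 − 15·55
1 = −15·232 + 59·59
1 = 59·755 − 192·232
So 1 = (59)·755 + (-192)·232.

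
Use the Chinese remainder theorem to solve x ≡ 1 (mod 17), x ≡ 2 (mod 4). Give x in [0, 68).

Write x = 1 + 17·k. Then 17·k ≡ 2 − 1 ≡ 1 (mod 4).
Need 17⁻¹ mod 4. Extended Euclid on (4, 1):
4 = 4×1 + 0
17⁻¹ ≡ 1 (mod 4), so k ≡ 1·1 ≡ 1 (mod 4).
x = 1 + 17·1 = 18.

18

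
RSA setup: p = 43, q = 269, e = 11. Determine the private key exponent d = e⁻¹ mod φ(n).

φ(n) = (p−1)(q−1) = 42·268 = 11256.
Need d with 11·d ≡ 1 (mod 11256). Apply the extended Euclidean algorithm:
11256 = 1023·11 + 3
11 = 3·3 + 2
3 = 1·2 + 1
2 = 2·1 + 0
Back-substitute:
1 = 3 − 2
1 = −11 + 4·3
1 = 4·11256 − 4093·11
So 11·(-4093) ≡ 1 (mod 11256), hence d ≡ -4093 ≡ 7163 (mod 11256).

7163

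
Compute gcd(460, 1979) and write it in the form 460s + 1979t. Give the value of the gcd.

Repeated division:
1979 = 4*460 + 139
460 = 3*139 + 43
139 = 3*43 + 10
43 = 4*10 + 3
10 = 3*3 + 1
3 = 3*1 + 0
gcd(460, 1979) = 1.
Working backward:
1 = 10 − 3·3
1 = −3·43 + 13·10
1 = 13·139 − 42·43
1 = −42·460 + 139·139
1 = 139·1979 − 598·460
So 1 = (139)·1979 + (-598)·460.

1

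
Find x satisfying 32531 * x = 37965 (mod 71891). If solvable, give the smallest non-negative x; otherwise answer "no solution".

59205

First find gcd(32531, 71891):
71891 = 2·32531 + 6829
32531 = 4·6829 + 5215
6829 = 1·5215 + 1614
5215 = 3·1614 + 373
1614 = 4·373 + 122
373 = 3·122 + 7
122 = 17·7 + 3
7 = 2·3 + 1
3 = 3·1 + 0
gcd = 1, so a unique solution mod 71891 exists.
Back-substitute for the Bézout coefficients:
1 = 7 − 2·3
1 = −2·122 + 35·7
1 = 35·373 − 107·122
1 = −107·1614 + 463·373
1 = 463·5215 − 1496·1614
1 = −1496·6829 + 1959·5215
1 = 1959·32531 − 9332·6829
1 = −9332·71891 + 20623·32531
So 32531·(20623) ≡ 1 (mod 71891), giving 32531⁻¹ ≡ 20623.
x ≡ 32531⁻¹·37965 ≡ 20623·37965 ≡ 59205 (mod 71891).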